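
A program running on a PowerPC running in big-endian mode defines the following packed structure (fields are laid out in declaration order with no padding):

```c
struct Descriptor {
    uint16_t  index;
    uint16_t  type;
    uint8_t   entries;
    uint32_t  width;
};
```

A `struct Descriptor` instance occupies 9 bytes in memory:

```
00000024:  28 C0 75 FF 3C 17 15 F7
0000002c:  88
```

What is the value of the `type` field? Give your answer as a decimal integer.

30207

`type` follows `index` (2 bytes), so it starts at byte offset 2 and occupies 2 bytes.
Bytes at offsets 2..3: 75 FF.
In big-endian order the high byte comes first in memory.
The bytes are already most-significant first: 0x75FF.
0x75FF = 30207.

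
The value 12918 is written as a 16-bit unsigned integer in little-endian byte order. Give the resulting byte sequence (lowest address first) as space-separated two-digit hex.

12918 in hexadecimal, padded to 16 bits, is 0x3276.
Split into bytes (most-significant first): 32 76.
Little-endian: lowest address holds the least-significant byte.
So at ascending addresses the bytes are 76 32.

76 32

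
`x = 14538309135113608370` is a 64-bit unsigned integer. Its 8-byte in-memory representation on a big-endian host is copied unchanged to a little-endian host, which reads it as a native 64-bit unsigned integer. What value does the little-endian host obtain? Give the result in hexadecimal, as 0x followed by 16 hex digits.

0xB25C43912173C2C9

14538309135113608370 in 64-bit hexadecimal is 0xC9C2732191435CB2.
Stored big-endian, the bytes at ascending addresses are C9 C2 73 21 91 43 5C B2.
Read back as little-endian, the first byte is least significant, giving 0xB25C43912173C2C9.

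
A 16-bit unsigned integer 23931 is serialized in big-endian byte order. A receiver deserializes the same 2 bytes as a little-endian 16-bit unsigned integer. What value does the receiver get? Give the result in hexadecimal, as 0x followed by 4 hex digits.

23931 in 16-bit hexadecimal is 0x5D7B.
Stored big-endian, the bytes at ascending addresses are 5D 7B.
Read back as little-endian, the first byte is least significant, giving 0x7B5D.

0x7B5D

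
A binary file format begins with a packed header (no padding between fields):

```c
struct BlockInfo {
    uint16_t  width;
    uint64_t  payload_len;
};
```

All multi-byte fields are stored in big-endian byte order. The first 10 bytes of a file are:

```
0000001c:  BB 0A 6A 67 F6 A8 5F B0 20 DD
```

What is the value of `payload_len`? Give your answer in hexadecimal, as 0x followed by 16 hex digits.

`payload_len` follows `width` (2 bytes), so it starts at byte offset 2 and occupies 8 bytes.
Bytes at offsets 2..9: 6A 67 F6 A8 5F B0 20 DD.
In big-endian order the high byte comes first in memory.
The bytes are already most-significant first: 0x6A67F6A85FB020DD.

0x6A67F6A85FB020DD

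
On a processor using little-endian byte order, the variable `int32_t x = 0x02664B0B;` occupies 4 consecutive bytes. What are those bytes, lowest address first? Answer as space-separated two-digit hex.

Split into bytes (most-significant first): 02 66 4B 0B.
Little-endian: lowest address holds the least-significant byte.
So at ascending addresses the bytes are 0B 4B 66 02.

0B 4B 66 02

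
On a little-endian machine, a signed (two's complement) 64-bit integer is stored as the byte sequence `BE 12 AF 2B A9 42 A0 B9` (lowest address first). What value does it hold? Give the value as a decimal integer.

-5070979886069378370

Little-endian stores the least-significant byte at the lowest address.
Reassemble most-significant byte first: B9 A0 42 A9 2B AF 12 BE → 0xB9A042A92BAF12BE.
Top bit is set, so as a signed 64-bit value this is 0xB9A042A92BAF12BE − 2^64 = -5070979886069378370.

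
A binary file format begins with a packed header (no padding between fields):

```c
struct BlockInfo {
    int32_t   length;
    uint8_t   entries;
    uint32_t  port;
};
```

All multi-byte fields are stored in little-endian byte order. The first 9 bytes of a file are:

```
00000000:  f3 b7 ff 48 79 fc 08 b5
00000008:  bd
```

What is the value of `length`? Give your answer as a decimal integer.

`length` is the first field, at byte offset 0, occupying 4 bytes.
Bytes at offsets 0..3: F3 B7 FF 48.
Little-endian: lowest address holds the least-significant byte.
Reassemble most-significant byte first: 48 FF B7 F3 → 0x48FFB7F3.
0x48FFB7F3 = 1224718323.

1224718323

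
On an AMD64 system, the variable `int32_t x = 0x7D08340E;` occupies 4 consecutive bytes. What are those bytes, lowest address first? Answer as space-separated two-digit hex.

Split into bytes (most-significant first): 7D 08 34 0E.
Little-endian stores the least-significant byte at the lowest address.
So at ascending addresses the bytes are 0E 34 08 7D.

0E 34 08 7D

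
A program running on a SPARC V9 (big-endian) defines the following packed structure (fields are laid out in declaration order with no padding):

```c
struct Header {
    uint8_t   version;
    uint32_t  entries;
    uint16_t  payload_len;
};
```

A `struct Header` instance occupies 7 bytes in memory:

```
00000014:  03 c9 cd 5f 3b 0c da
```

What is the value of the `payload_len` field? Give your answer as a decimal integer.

`payload_len` follows `version` (1 B), `entries` (4 B), so it starts at offset 1 + 4 = 5 and occupies 2 bytes.
Bytes at offsets 5..6: 0C DA.
Big-endian stores the most-significant byte at the lowest address.
The bytes are already most-significant first: 0x0CDA.
0x0CDA = 3290.

3290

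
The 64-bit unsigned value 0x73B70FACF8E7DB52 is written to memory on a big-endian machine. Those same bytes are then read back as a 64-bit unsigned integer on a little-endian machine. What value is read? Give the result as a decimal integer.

5970620786234341235

Stored big-endian, the bytes at ascending addresses are 73 B7 0F AC F8 E7 DB 52.
Read back as little-endian, the first byte is least significant, giving 0x52DBE7F8AC0FB773.
0x52DBE7F8AC0FB773 = 5970620786234341235.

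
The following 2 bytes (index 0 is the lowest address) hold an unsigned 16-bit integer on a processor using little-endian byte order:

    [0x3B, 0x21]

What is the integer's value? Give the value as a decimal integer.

8507

Little-endian stores the least-significant byte at the lowest address.
Reassemble most-significant byte first: 21 3B → 0x213B.
0x213B = 8507.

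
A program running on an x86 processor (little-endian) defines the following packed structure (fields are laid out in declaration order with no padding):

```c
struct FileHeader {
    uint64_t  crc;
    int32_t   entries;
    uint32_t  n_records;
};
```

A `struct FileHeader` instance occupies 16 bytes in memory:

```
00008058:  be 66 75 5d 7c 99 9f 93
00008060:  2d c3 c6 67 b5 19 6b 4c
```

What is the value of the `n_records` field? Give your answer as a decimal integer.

1282087349

`n_records` follows `crc` (8 B), `entries` (4 B), so it starts at offset 8 + 4 = 12 and occupies 4 bytes.
Bytes at offsets 12..15: B5 19 6B 4C.
In little-endian order the low byte comes first in memory.
Reassemble most-significant byte first: 4C 6B 19 B5 → 0x4C6B19B5.
0x4C6B19B5 = 1282087349.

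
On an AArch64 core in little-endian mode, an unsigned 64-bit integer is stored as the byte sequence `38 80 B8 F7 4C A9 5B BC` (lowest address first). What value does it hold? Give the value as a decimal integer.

Little-endian stores the least-significant byte at the lowest address.
Reassemble most-significant byte first: BC 5B A9 4C F7 B8 80 38 → 0xBC5BA94CF7B88038.
0xBC5BA94CF7B88038 = 13572628050049794104.

13572628050049794104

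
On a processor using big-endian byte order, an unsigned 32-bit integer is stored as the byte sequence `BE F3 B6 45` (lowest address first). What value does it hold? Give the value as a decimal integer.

3203642949

Big-endian stores the most-significant byte at the lowest address.
The bytes are already most-significant first: 0xBEF3B645.
0xBEF3B645 = 3203642949.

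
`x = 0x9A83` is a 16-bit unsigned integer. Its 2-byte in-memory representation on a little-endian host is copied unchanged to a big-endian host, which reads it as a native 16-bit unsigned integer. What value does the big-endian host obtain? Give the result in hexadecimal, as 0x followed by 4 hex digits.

Stored little-endian, the bytes at ascending addresses are 83 9A.
Read back as big-endian, the last byte is least significant, giving 0x839A.

0x839A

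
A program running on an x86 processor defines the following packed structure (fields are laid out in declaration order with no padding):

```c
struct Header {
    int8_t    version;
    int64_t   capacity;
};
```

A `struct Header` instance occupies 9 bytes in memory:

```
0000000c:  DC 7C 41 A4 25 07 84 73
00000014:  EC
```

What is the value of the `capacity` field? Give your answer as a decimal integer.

`capacity` follows `version` (1 byte), so it starts at byte offset 1 and occupies 8 bytes.
Bytes at offsets 1..8: 7C 41 A4 25 07 84 73 EC.
In little-endian order the low byte comes first in memory.
Reassemble most-significant byte first: EC 73 84 07 25 A4 41 7C → 0xEC73840725A4417C.
Top bit is set, so as a signed 64-bit value this is 0xEC73840725A4417C − 2^64 = -1408637092205674116.

-1408637092205674116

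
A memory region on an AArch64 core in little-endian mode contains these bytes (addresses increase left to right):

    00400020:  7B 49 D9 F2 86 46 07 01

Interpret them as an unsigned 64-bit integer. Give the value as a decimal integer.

74105464288790907

Little-endian stores the least-significant byte at the lowest address.
Reassemble most-significant byte first: 01 07 46 86 F2 D9 49 7B → 0x01074686F2D9497B.
0x01074686F2D9497B = 74105464288790907.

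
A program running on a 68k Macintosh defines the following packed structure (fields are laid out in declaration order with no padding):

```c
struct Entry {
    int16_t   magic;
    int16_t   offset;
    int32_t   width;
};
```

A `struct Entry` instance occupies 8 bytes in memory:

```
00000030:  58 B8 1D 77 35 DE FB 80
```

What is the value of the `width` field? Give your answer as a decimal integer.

903805824

`width` follows `magic` (2 B), `offset` (2 B), so it starts at offset 2 + 2 = 4 and occupies 4 bytes.
Bytes at offsets 4..7: 35 DE FB 80.
Big-endian: lowest address holds the most-significant byte.
The bytes are already most-significant first: 0x35DEFB80.
0x35DEFB80 = 903805824.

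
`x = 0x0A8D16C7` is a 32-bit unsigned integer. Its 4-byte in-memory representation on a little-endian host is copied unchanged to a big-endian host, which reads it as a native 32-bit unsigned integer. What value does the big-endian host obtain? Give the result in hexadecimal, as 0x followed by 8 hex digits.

Stored little-endian, the bytes at ascending addresses are C7 16 8D 0A.
Read back as big-endian, the last byte is least significant, giving 0xC7168D0A.

0xC7168D0A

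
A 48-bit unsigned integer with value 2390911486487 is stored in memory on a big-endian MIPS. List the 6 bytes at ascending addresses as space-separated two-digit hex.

2390911486487 in hexadecimal, padded to 48 bits, is 0x022CAD6E0A17.
Split into bytes (most-significant first): 02 2C AD 6E 0A 17.
In big-endian order the high byte comes first in memory.
So the memory order matches the most-significant-first order: 02 2C AD 6E 0A 17.

02 2C AD 6E 0A 17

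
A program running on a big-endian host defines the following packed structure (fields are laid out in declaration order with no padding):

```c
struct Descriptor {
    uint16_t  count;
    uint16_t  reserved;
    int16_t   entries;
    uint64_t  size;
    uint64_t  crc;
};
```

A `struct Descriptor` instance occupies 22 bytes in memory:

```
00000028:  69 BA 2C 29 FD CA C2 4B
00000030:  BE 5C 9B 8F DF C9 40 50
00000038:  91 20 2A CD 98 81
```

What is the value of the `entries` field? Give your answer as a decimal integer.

-566

`entries` follows `count` (2 B), `reserved` (2 B), so it starts at offset 2 + 2 = 4 and occupies 2 bytes.
Bytes at offsets 4..5: FD CA.
Big-endian: lowest address holds the most-significant byte.
The bytes are already most-significant first: 0xFDCA.
Top bit is set, so as a signed 16-bit value this is 0xFDCA − 2^16 = -566.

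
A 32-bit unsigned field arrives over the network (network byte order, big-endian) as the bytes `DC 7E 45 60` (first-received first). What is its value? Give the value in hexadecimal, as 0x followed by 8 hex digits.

Big-endian stores the most-significant byte at the lowest address.
The bytes are already most-significant first: 0xDC7E4560.

0xDC7E4560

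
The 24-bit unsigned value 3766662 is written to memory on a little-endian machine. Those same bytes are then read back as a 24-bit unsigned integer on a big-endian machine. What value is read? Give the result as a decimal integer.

3766662 in 24-bit hexadecimal is 0x397986.
Stored little-endian, the bytes at ascending addresses are 86 79 39.
Read back as big-endian, the last byte is least significant, giving 0x867939.
0x867939 = 8812857.

8812857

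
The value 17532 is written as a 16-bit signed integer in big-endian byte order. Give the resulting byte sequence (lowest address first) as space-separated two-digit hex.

17532 in hexadecimal, padded to 16 bits, is 0x447C.
Split into bytes (most-significant first): 44 7C.
Big-endian stores the most-significant byte at the lowest address.
So the memory order matches the most-significant-first order: 44 7C.

44 7C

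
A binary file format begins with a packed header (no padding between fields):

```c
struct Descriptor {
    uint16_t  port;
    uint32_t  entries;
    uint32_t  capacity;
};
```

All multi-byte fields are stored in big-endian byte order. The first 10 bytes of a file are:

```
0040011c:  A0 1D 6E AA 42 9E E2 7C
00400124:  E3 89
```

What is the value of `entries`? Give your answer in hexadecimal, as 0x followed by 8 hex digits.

0x6EAA429E

`entries` follows `port` (2 bytes), so it starts at byte offset 2 and occupies 4 bytes.
Bytes at offsets 2..5: 6E AA 42 9E.
Big-endian stores the most-significant byte at the lowest address.
The bytes are already most-significant first: 0x6EAA429E.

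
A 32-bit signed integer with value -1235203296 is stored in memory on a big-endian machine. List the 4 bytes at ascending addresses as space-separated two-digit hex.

Two's complement of -1235203296 in 32 bits: 1235203296 = 0x499FB4E0; invert → 0xB6604B1F; add 1 → 0xB6604B20.
Split into bytes (most-significant first): B6 60 4B 20.
Big-endian stores the most-significant byte at the lowest address.
So the memory order matches the most-significant-first order: B6 60 4B 20.

B6 60 4B 20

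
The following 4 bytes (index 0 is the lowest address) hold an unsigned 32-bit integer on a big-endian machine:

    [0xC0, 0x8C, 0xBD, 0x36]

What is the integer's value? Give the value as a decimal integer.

3230448950

Big-endian: lowest address holds the most-significant byte.
The bytes are already most-significant first: 0xC08CBD36.
0xC08CBD36 = 3230448950.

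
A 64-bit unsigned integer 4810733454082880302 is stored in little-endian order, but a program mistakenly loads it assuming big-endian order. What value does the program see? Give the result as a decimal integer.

4810733454082880302 in 64-bit hexadecimal is 0x42C328968FB2B32E.
Stored little-endian, the bytes at ascending addresses are 2E B3 B2 8F 96 28 C3 42.
Read back as big-endian, the last byte is least significant, giving 0x2EB3B28F9628C342.
0x2EB3B28F9628C342 = 3365229676345213762.

3365229676345213762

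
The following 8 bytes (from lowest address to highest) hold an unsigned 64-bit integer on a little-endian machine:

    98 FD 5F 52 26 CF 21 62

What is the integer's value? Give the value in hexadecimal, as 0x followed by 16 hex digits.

Little-endian: lowest address holds the least-significant byte.
Reassemble most-significant byte first: 62 21 CF 26 52 5F FD 98 → 0x6221CF26525FFD98.

0x6221CF26525FFD98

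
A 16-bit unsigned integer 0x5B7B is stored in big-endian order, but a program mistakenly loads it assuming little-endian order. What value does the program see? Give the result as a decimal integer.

31579

Stored big-endian, the bytes at ascending addresses are 5B 7B.
Read back as little-endian, the first byte is least significant, giving 0x7B5B.
0x7B5B = 31579.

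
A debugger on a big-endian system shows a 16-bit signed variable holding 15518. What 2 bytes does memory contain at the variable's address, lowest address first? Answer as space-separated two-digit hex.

15518 in hexadecimal, padded to 16 bits, is 0x3C9E.
Split into bytes (most-significant first): 3C 9E.
Big-endian stores the most-significant byte at the lowest address.
So the memory order matches the most-significant-first order: 3C 9E.

3C 9E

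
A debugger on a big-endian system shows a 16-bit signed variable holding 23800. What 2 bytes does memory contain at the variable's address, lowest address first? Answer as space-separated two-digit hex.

23800 in hexadecimal, padded to 16 bits, is 0x5CF8.
Split into bytes (most-significant first): 5C F8.
In big-endian order the high byte comes first in memory.
So the memory order matches the most-significant-first order: 5C F8.

5C F8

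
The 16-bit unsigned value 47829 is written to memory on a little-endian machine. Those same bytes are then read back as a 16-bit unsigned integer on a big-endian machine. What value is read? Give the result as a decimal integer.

47829 in 16-bit hexadecimal is 0xBAD5.
Stored little-endian, the bytes at ascending addresses are D5 BA.
Read back as big-endian, the last byte is least significant, giving 0xD5BA.
0xD5BA = 54714.

54714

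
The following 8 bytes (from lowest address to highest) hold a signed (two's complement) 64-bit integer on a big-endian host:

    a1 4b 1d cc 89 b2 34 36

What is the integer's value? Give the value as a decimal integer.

In big-endian order the high byte comes first in memory.
The bytes are already most-significant first: 0xA14B1DCC89B23436.
Top bit is set, so as a signed 64-bit value this is 0xA14B1DCC89B23436 − 2^64 = -6824328046029163466.

-6824328046029163466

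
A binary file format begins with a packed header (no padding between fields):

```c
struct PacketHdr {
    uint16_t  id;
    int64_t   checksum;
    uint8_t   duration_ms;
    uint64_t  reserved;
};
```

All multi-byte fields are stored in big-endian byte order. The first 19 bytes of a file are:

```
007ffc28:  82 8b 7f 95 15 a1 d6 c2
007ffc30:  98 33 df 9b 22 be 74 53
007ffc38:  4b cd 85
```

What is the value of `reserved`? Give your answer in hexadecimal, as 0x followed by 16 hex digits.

`reserved` follows `id` (2 B), `checksum` (8 B), `duration_ms` (1 B), so it starts at offset 2 + 8 + 1 = 11 and occupies 8 bytes.
Bytes at offsets 11..18: 9B 22 BE 74 53 4B CD 85.
Big-endian: lowest address holds the most-significant byte.
The bytes are already most-significant first: 0x9B22BE74534BCD85.

0x9B22BE74534BCD85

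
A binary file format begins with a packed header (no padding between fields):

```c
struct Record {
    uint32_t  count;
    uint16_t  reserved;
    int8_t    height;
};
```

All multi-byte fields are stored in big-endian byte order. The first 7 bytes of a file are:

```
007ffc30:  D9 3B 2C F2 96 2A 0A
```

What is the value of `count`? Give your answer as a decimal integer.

3644534002

`count` is the first field, at byte offset 0, occupying 4 bytes.
Bytes at offsets 0..3: D9 3B 2C F2.
In big-endian order the high byte comes first in memory.
The bytes are already most-significant first: 0xD93B2CF2.
0xD93B2CF2 = 3644534002.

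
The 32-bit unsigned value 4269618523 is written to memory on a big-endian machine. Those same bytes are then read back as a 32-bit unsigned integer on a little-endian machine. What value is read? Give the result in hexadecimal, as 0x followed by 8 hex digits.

4269618523 in 32-bit hexadecimal is 0xFE7D355B.
Stored big-endian, the bytes at ascending addresses are FE 7D 35 5B.
Read back as little-endian, the first byte is least significant, giving 0x5B357DFE.

0x5B357DFE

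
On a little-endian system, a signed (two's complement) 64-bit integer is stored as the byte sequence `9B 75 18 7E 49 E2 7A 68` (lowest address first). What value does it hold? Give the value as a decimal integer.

Little-endian stores the least-significant byte at the lowest address.
Reassemble most-significant byte first: 68 7A E2 49 7E 18 75 9B → 0x687AE2497E18759B.
0x687AE2497E18759B = 7528578532379227547.

7528578532379227547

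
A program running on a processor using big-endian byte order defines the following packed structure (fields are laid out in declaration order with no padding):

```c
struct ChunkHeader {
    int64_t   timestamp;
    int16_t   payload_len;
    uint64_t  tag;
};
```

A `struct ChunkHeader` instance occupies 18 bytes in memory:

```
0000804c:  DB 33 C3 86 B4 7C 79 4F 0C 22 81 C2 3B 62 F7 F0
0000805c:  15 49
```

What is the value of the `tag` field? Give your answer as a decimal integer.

9350101072627111241

`tag` follows `timestamp` (8 B), `payload_len` (2 B), so it starts at offset 8 + 2 = 10 and occupies 8 bytes.
Bytes at offsets 10..17: 81 C2 3B 62 F7 F0 15 49.
Big-endian stores the most-significant byte at the lowest address.
The bytes are already most-significant first: 0x81C23B62F7F01549.
0x81C23B62F7F01549 = 9350101072627111241.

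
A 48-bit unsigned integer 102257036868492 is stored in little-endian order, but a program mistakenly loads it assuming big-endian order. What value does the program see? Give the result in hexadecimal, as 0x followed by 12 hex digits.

0x8CBB5B92005D

102257036868492 in 48-bit hexadecimal is 0x5D00925BBB8C.
Stored little-endian, the bytes at ascending addresses are 8C BB 5B 92 00 5D.
Read back as big-endian, the last byte is least significant, giving 0x8CBB5B92005D.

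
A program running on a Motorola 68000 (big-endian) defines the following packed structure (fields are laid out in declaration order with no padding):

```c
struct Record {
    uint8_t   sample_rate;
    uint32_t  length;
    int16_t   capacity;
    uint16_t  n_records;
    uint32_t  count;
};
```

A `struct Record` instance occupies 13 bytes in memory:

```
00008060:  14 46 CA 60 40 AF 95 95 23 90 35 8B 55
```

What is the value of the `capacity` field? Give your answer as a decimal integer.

-20587

`capacity` follows `sample_rate` (1 B), `length` (4 B), so it starts at offset 1 + 4 = 5 and occupies 2 bytes.
Bytes at offsets 5..6: AF 95.
Big-endian stores the most-significant byte at the lowest address.
The bytes are already most-significant first: 0xAF95.
Top bit is set, so as a signed 16-bit value this is 0xAF95 − 2^16 = -20587.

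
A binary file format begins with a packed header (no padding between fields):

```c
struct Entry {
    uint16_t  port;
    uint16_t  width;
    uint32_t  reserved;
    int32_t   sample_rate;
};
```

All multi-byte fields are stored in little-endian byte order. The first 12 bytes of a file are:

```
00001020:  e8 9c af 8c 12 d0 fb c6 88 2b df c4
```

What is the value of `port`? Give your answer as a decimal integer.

40168

`port` is the first field, at byte offset 0, occupying 2 bytes.
Bytes at offsets 0..1: E8 9C.
Little-endian stores the least-significant byte at the lowest address.
Reassemble most-significant byte first: 9C E8 → 0x9CE8.
0x9CE8 = 40168.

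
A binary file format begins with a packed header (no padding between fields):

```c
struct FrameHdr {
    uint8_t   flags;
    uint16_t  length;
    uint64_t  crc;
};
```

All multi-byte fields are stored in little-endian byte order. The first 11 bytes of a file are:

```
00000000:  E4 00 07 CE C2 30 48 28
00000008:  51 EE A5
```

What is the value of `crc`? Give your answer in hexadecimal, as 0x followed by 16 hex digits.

0xA5EE51284830C2CE

`crc` follows `flags` (1 B), `length` (2 B), so it starts at offset 1 + 2 = 3 and occupies 8 bytes.
Bytes at offsets 3..10: CE C2 30 48 28 51 EE A5.
In little-endian order the low byte comes first in memory.
Reassemble most-significant byte first: A5 EE 51 28 48 30 C2 CE → 0xA5EE51284830C2CE.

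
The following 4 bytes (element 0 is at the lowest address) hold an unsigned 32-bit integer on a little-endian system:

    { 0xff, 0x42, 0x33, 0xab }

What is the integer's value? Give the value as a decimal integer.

In little-endian order the low byte comes first in memory.
Reassemble most-significant byte first: AB 33 42 FF → 0xAB3342FF.
0xAB3342FF = 2872263423.

2872263423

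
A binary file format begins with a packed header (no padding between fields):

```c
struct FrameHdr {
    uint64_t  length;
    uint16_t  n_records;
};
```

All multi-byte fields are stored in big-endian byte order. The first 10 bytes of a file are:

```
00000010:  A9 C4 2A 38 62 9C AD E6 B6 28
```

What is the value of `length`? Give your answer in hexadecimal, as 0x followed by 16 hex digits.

`length` is the first field, at byte offset 0, occupying 8 bytes.
Bytes at offsets 0..7: A9 C4 2A 38 62 9C AD E6.
Big-endian stores the most-significant byte at the lowest address.
The bytes are already most-significant first: 0xA9C42A38629CADE6.

0xA9C42A38629CADE6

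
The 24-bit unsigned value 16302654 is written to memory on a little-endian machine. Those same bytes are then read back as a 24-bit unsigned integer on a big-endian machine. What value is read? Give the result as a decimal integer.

16302654 in 24-bit hexadecimal is 0xF8C23E.
Stored little-endian, the bytes at ascending addresses are 3E C2 F8.
Read back as big-endian, the last byte is least significant, giving 0x3EC2F8.
0x3EC2F8 = 4113144.

4113144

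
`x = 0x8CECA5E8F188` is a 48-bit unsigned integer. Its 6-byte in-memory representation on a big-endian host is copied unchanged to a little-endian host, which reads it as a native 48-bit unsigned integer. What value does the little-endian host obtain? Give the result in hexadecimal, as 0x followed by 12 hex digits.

Stored big-endian, the bytes at ascending addresses are 8C EC A5 E8 F1 88.
Read back as little-endian, the first byte is least significant, giving 0x88F1E8A5EC8C.

0x88F1E8A5EC8C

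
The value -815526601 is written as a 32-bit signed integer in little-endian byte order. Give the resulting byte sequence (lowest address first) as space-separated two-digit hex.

37 0D 64 CF

Two's complement of -815526601 in 32 bits: 815526601 = 0x309BF2C9; invert → 0xCF640D36; add 1 → 0xCF640D37.
Split into bytes (most-significant first): CF 64 0D 37.
In little-endian order the low byte comes first in memory.
So at ascending addresses the bytes are 37 0D 64 CF.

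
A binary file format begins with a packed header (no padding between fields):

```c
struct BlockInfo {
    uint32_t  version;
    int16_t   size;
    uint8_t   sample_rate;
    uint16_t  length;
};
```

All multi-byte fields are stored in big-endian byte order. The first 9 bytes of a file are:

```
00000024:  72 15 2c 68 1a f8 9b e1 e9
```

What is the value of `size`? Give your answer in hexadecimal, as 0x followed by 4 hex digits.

0x1AF8

`size` follows `version` (4 bytes), so it starts at byte offset 4 and occupies 2 bytes.
Bytes at offsets 4..5: 1A F8.
In big-endian order the high byte comes first in memory.
The bytes are already most-significant first: 0x1AF8.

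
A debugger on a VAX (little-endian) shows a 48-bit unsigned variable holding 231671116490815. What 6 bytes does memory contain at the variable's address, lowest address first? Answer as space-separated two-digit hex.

231671116490815 in hexadecimal, padded to 48 bits, is 0xD2B4229A683F.
Split into bytes (most-significant first): D2 B4 22 9A 68 3F.
Little-endian stores the least-significant byte at the lowest address.
So at ascending addresses the bytes are 3F 68 9A 22 B4 D2.

3F 68 9A 22 B4 D2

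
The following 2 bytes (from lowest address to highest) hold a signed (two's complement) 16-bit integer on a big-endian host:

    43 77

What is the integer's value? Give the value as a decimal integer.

17271

In big-endian order the high byte comes first in memory.
The bytes are already most-significant first: 0x4377.
0x4377 = 17271.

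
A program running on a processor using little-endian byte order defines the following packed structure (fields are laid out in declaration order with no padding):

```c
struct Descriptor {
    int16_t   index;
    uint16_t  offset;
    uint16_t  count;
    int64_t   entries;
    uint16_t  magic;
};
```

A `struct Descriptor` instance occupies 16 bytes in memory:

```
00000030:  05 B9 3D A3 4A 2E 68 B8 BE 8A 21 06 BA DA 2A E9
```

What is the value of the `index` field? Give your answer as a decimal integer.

-18171

`index` is the first field, at byte offset 0, occupying 2 bytes.
Bytes at offsets 0..1: 05 B9.
Little-endian: lowest address holds the least-significant byte.
Reassemble most-significant byte first: B9 05 → 0xB905.
Top bit is set, so as a signed 16-bit value this is 0xB905 − 2^16 = -18171.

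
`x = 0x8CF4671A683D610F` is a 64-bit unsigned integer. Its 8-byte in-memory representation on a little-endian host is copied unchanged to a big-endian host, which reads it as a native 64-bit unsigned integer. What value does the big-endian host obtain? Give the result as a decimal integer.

Stored little-endian, the bytes at ascending addresses are 0F 61 3D 68 1A 67 F4 8C.
Read back as big-endian, the last byte is least significant, giving 0x0F613D681A67F48C.
0x0F613D681A67F48C = 1108234500638766220.

1108234500638766220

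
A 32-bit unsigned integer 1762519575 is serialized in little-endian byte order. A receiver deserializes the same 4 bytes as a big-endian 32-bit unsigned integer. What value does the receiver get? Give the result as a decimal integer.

401214825

1762519575 in 32-bit hexadecimal is 0x690DEA17.
Stored little-endian, the bytes at ascending addresses are 17 EA 0D 69.
Read back as big-endian, the last byte is least significant, giving 0x17EA0D69.
0x17EA0D69 = 401214825.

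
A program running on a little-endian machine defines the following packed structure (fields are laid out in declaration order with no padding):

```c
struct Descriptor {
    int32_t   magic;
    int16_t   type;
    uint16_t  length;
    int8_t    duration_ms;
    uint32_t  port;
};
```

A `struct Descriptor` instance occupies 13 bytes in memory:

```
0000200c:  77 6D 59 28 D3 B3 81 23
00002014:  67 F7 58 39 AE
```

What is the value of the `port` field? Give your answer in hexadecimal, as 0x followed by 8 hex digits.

`port` follows `magic` (4 B), `type` (2 B), `length` (2 B), `duration_ms` (1 B), so it starts at offset 4 + 2 + 2 + 1 = 9 and occupies 4 bytes.
Bytes at offsets 9..12: F7 58 39 AE.
Little-endian: lowest address holds the least-significant byte.
Reassemble most-significant byte first: AE 39 58 F7 → 0xAE3958F7.

0xAE3958F7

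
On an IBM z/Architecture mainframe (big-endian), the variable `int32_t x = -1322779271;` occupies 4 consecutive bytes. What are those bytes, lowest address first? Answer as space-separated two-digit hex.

Two's complement of -1322779271 in 32 bits: 1322779271 = 0x4ED80287; invert → 0xB127FD78; add 1 → 0xB127FD79.
Split into bytes (most-significant first): B1 27 FD 79.
Big-endian: lowest address holds the most-significant byte.
So the memory order matches the most-significant-first order: B1 27 FD 79.

B1 27 FD 79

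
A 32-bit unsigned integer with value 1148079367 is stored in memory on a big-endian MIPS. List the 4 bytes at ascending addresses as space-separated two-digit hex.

44 6E 4D 07

1148079367 in hexadecimal, padded to 32 bits, is 0x446E4D07.
Split into bytes (most-significant first): 44 6E 4D 07.
Big-endian stores the most-significant byte at the lowest address.
So the memory order matches the most-significant-first order: 44 6E 4D 07.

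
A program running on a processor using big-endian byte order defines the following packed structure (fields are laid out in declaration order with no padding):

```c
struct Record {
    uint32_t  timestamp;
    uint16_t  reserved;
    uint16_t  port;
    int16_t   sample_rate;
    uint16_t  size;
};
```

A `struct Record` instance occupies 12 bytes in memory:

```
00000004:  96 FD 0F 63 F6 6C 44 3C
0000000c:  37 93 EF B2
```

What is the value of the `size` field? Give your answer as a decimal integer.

61362

`size` follows `timestamp` (4 B), `reserved` (2 B), `port` (2 B), `sample_rate` (2 B), so it starts at offset 4 + 2 + 2 + 2 = 10 and occupies 2 bytes.
Bytes at offsets 10..11: EF B2.
Big-endian stores the most-significant byte at the lowest address.
The bytes are already most-significant first: 0xEFB2.
0xEFB2 = 61362.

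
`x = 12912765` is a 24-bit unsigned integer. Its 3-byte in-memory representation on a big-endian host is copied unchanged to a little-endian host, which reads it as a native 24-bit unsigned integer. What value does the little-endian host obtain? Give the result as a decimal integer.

8194245

12912765 in 24-bit hexadecimal is 0xC5087D.
Stored big-endian, the bytes at ascending addresses are C5 08 7D.
Read back as little-endian, the first byte is least significant, giving 0x7D08C5.
0x7D08C5 = 8194245.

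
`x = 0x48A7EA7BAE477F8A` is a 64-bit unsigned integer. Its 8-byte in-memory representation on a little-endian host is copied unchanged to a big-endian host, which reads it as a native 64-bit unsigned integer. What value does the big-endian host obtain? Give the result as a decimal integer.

Stored little-endian, the bytes at ascending addresses are 8A 7F 47 AE 7B EA A7 48.
Read back as big-endian, the last byte is least significant, giving 0x8A7F47AE7BEAA748.
0x8A7F47AE7BEAA748 = 9979774114005165896.

9979774114005165896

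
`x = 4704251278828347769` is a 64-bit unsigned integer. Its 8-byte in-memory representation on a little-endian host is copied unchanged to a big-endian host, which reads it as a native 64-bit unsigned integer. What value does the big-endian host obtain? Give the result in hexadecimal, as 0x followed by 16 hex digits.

4704251278828347769 in 64-bit hexadecimal is 0x4148DB9D28BDA179.
Stored little-endian, the bytes at ascending addresses are 79 A1 BD 28 9D DB 48 41.
Read back as big-endian, the last byte is least significant, giving 0x79A1BD289DDB4841.

0x79A1BD289DDB4841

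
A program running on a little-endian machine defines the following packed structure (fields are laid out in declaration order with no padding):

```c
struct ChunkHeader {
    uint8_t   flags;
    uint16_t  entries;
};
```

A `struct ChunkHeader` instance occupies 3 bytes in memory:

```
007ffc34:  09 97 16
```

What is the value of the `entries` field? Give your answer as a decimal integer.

`entries` follows `flags` (1 byte), so it starts at byte offset 1 and occupies 2 bytes.
Bytes at offsets 1..2: 97 16.
Little-endian: lowest address holds the least-significant byte.
Reassemble most-significant byte first: 16 97 → 0x1697.
0x1697 = 5783.

5783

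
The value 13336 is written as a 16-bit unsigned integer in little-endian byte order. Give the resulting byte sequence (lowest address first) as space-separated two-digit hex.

13336 in hexadecimal, padded to 16 bits, is 0x3418.
Split into bytes (most-significant first): 34 18.
In little-endian order the low byte comes first in memory.
So at ascending addresses the bytes are 18 34.

18 34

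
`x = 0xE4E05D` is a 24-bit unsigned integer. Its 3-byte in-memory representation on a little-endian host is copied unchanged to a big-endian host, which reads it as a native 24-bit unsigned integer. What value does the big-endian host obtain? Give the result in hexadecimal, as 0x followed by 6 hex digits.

Stored little-endian, the bytes at ascending addresses are 5D E0 E4.
Read back as big-endian, the last byte is least significant, giving 0x5DE0E4.

0x5DE0E4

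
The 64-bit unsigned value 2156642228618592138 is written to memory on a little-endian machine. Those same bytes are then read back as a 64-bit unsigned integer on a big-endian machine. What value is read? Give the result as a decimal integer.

2156642228618592138 in 64-bit hexadecimal is 0x1DEDEEAE386AFF8A.
Stored little-endian, the bytes at ascending addresses are 8A FF 6A 38 AE EE ED 1D.
Read back as big-endian, the last byte is least significant, giving 0x8AFF6A38AEEEED1D.
0x8AFF6A38AEEEED1D = 10015840887980879133.

10015840887980879133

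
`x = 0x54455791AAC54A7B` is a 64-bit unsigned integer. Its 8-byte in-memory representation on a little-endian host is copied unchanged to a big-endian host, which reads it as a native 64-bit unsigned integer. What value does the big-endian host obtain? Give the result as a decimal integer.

Stored little-endian, the bytes at ascending addresses are 7B 4A C5 AA 91 57 45 54.
Read back as big-endian, the last byte is least significant, giving 0x7B4AC5AA91574554.
0x7B4AC5AA91574554 = 8884130551315252564.

8884130551315252564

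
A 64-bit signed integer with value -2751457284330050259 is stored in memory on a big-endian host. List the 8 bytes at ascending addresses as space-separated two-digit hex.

Two's complement of -2751457284330050259 in 64 bits: 2751457284330050259 = 0x262F23D27F2752D3; invert → 0xD9D0DC2D80D8AD2C; add 1 → 0xD9D0DC2D80D8AD2D.
Split into bytes (most-significant first): D9 D0 DC 2D 80 D8 AD 2D.
Big-endian stores the most-significant byte at the lowest address.
So the memory order matches the most-significant-first order: D9 D0 DC 2D 80 D8 AD 2D.

D9 D0 DC 2D 80 D8 AD 2D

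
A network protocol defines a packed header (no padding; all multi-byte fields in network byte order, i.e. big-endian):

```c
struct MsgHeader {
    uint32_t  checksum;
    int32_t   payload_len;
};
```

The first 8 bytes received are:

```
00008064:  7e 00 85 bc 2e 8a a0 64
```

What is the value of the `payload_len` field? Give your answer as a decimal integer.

780836964

`payload_len` follows `checksum` (4 bytes), so it starts at byte offset 4 and occupies 4 bytes.
Bytes at offsets 4..7: 2E 8A A0 64.
In big-endian order the high byte comes first in memory.
The bytes are already most-significant first: 0x2E8AA064.
0x2E8AA064 = 780836964.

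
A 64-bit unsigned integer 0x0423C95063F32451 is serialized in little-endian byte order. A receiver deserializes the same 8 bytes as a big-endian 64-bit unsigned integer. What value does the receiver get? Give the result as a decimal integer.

Stored little-endian, the bytes at ascending addresses are 51 24 F3 63 50 C9 23 04.
Read back as big-endian, the last byte is least significant, giving 0x5124F36350C92304.
0x5124F36350C92304 = 5847065824116417284.

5847065824116417284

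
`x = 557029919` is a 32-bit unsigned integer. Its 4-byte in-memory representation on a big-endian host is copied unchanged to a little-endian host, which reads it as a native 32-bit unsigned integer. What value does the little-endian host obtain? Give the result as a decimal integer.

557029919 in 32-bit hexadecimal is 0x21339A1F.
Stored big-endian, the bytes at ascending addresses are 21 33 9A 1F.
Read back as little-endian, the first byte is least significant, giving 0x1F9A3321.
0x1F9A3321 = 530199329.

530199329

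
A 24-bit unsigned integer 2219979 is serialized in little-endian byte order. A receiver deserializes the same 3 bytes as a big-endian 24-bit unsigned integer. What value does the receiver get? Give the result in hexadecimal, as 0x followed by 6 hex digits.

2219979 in 24-bit hexadecimal is 0x21DFCB.
Stored little-endian, the bytes at ascending addresses are CB DF 21.
Read back as big-endian, the last byte is least significant, giving 0xCBDF21.

0xCBDF21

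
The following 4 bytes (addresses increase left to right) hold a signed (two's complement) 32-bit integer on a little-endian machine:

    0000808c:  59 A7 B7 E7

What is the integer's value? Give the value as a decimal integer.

Little-endian stores the least-significant byte at the lowest address.
Reassemble most-significant byte first: E7 B7 A7 59 → 0xE7B7A759.
Top bit is set, so as a signed 32-bit value this is 0xE7B7A759 − 2^32 = -407394471.

-407394471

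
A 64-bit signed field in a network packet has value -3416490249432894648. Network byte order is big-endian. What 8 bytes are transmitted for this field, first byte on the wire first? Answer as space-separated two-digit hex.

D0 96 30 38 2F F7 73 48

Two's complement of -3416490249432894648 in 64 bits: 3416490249432894648 = 0x2F69CFC7D0088CB8; invert → 0xD09630382FF77347; add 1 → 0xD09630382FF77348.
Split into bytes (most-significant first): D0 96 30 38 2F F7 73 48.
Big-endian stores the most-significant byte at the lowest address.
So the memory order matches the most-significant-first order: D0 96 30 38 2F F7 73 48.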